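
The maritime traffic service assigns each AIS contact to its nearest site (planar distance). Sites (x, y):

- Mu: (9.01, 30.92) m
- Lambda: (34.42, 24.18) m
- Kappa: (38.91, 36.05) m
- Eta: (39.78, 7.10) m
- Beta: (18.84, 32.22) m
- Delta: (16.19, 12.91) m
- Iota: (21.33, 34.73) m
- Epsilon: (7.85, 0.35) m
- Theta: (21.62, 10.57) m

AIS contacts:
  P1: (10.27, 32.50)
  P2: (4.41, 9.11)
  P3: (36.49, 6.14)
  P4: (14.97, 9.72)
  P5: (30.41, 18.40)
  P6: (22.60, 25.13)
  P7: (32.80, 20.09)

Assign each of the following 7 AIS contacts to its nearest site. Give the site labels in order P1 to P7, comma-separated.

Mu, Epsilon, Eta, Delta, Lambda, Beta, Lambda

P1 → Mu (d²=4.08)
P2 → Epsilon (d²=88.57)
P3 → Eta (d²=11.75)
P4 → Delta (d²=11.66)
P5 → Lambda (d²=49.49)
P6 → Beta (d²=64.41)
P7 → Lambda (d²=19.35)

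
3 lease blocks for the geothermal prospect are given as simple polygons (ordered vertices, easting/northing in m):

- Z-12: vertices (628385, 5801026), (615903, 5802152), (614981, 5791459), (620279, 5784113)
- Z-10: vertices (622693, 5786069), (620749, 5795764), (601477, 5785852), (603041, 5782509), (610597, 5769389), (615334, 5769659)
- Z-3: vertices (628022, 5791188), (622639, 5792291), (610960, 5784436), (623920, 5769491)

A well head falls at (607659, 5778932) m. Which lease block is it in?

Z-10

Cast a ray rightward from (607659, 5778932). For each polygon, the edges (by vertex number in listed order) whose endpoints lie on opposite sides of northing = 5778932, where each meets that height, and whether that is right or left of the point:
Z-12: no edge straddles that height → 0 crossings.
Z-10: 4–5 at easting≈605101.0 (left), 6–1 at easting≈619492.4 (right) → 1 crossing.
Z-3: 3–4 at easting≈615733.0 (right), 4–1 at easting≈625704.9 (right) → 2 crossings.
Only Z-10 has an odd count, so the point is inside Z-10.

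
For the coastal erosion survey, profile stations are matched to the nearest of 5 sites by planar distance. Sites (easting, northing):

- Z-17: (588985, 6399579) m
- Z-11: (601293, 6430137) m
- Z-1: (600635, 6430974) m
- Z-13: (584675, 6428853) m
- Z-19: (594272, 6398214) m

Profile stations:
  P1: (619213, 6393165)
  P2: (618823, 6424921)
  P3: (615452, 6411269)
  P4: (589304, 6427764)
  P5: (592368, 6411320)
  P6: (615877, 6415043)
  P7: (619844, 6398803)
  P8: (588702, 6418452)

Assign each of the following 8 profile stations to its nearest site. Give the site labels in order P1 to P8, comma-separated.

P1 → Z-19 (d²=647545882.00)
P2 → Z-11 (d²=334507556.00)
P3 → Z-11 (d²=556478705.00)
P4 → Z-13 (d²=22613562.00)
P5 → Z-17 (d²=149295770.00)
P6 → Z-11 (d²=440521892.00)
P7 → Z-19 (d²=654274105.00)
P8 → Z-13 (d²=124397530.00)

Z-19, Z-11, Z-11, Z-13, Z-17, Z-11, Z-19, Z-13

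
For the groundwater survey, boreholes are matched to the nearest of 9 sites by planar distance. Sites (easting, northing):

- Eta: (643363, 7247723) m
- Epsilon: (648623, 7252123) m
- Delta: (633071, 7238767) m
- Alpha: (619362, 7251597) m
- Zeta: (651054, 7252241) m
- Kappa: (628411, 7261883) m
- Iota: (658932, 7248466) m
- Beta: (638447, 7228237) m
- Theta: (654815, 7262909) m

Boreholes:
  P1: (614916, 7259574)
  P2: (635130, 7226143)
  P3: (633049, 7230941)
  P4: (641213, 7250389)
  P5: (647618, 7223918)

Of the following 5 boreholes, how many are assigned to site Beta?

3

P1 → Alpha
P2 → Beta
P3 → Beta
P4 → Eta
P5 → Beta
3 of the 5 go to Beta.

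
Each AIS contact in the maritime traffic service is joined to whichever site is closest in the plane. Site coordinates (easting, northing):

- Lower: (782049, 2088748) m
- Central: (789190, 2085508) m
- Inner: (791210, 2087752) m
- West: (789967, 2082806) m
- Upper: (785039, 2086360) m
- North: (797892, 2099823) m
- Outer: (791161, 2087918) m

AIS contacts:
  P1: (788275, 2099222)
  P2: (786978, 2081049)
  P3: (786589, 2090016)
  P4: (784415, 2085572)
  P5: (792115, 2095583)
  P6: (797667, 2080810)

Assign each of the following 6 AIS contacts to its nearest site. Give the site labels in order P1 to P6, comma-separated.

P1 → North (d²=92847890.00)
P2 → West (d²=12021170.00)
P3 → Upper (d²=15768836.00)
P4 → Upper (d²=1010320.00)
P5 → North (d²=51351329.00)
P6 → West (d²=63274016.00)

North, West, Upper, Upper, North, West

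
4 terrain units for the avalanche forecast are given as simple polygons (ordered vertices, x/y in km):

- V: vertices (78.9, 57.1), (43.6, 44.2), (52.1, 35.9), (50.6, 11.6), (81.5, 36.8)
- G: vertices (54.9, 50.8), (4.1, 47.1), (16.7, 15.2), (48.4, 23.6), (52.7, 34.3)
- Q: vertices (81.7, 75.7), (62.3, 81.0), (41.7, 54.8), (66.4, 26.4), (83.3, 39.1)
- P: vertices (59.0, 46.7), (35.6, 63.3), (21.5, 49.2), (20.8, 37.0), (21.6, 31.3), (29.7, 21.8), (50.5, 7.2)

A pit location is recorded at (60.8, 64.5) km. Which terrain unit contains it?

Q

Cast a ray rightward from (60.8, 64.5). For each polygon, the edges (by vertex number in listed order) whose endpoints lie on opposite sides of y = 64.5, where each meets that height, and whether that is right or left of the point:
V: no edge straddles that height → 0 crossings.
G: no edge straddles that height → 0 crossings.
Q: 2–3 at x≈49.33 (left), 5–1 at x≈82.19 (right) → 1 crossing.
P: no edge straddles that height → 0 crossings.
Only Q has an odd count, so the point is inside Q.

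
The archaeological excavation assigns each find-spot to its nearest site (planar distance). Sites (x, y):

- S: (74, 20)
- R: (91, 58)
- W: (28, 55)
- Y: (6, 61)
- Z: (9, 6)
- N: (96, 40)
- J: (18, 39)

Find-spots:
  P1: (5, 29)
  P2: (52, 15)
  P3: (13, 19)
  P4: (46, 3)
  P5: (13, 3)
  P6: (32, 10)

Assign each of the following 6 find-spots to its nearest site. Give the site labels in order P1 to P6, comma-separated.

P1 → J (d²=269.00)
P2 → S (d²=509.00)
P3 → Z (d²=185.00)
P4 → S (d²=1073.00)
P5 → Z (d²=25.00)
P6 → Z (d²=545.00)

J, S, Z, S, Z, Z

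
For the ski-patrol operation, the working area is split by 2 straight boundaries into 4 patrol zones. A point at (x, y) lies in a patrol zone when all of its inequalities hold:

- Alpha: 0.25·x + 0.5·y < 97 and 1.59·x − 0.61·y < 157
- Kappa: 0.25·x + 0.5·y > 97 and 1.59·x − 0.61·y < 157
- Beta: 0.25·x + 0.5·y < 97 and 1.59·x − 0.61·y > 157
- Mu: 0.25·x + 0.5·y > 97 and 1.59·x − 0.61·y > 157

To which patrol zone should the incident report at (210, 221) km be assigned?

Mu

0.25·210 + 0.5·221 = 163.000, which is > 97
1.59·210 − 0.61·221 = 199.090, which is > 157
This sign pattern matches Mu.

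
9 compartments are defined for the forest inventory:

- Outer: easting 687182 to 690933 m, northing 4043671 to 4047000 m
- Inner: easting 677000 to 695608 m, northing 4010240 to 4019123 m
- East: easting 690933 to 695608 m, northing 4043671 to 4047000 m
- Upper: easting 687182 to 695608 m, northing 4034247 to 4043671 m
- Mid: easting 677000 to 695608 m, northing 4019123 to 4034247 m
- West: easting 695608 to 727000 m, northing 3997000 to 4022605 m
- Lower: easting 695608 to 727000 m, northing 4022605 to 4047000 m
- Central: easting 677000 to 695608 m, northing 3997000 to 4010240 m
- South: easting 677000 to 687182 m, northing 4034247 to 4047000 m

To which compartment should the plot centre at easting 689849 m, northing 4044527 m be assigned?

Outer

The point has easting = 689849 and northing = 4044527.
Only Outer satisfies 687182 ≤ easting ≤ 690933 and 4043671 ≤ northing ≤ 4047000.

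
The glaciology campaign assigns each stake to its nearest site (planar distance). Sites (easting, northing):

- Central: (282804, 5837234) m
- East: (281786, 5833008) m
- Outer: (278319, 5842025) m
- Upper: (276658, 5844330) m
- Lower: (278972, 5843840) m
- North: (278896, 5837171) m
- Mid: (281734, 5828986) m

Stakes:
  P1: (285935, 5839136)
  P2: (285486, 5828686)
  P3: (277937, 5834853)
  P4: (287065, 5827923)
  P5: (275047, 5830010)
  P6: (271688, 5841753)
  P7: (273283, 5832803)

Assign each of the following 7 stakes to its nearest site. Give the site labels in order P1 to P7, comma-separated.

P1 → Central (d²=13420765.00)
P2 → Mid (d²=14167504.00)
P3 → North (d²=6292805.00)
P4 → Mid (d²=29549530.00)
P5 → Mid (d²=45764545.00)
P6 → Upper (d²=31341829.00)
P7 → North (d²=50585193.00)

Central, Mid, North, Mid, Mid, Upper, North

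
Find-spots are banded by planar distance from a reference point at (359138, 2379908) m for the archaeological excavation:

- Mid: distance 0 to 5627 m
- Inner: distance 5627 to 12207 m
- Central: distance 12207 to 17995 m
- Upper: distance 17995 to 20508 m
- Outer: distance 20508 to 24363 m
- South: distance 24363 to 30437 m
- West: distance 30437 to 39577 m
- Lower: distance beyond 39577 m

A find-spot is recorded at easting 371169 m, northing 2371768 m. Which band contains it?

Distance = √((371169−359138)² + (2371768−2379908)²) = √(144744961.000 + 66259600.000) = 14525.996 m.
12207 ≤ 14525.996 < 17995 → Central.

Central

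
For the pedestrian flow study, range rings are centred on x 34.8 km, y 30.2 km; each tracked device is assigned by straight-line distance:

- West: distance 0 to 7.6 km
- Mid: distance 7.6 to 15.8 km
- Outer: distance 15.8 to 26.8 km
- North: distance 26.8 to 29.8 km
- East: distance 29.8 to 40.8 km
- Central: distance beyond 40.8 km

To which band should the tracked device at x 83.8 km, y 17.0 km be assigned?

Central

Distance = √((83.8−34.8)² + (17.0−30.2)²) = √(2401.000 + 174.240) = 50.747 km.
40.8 ≤ 50.747 < ∞ → Central.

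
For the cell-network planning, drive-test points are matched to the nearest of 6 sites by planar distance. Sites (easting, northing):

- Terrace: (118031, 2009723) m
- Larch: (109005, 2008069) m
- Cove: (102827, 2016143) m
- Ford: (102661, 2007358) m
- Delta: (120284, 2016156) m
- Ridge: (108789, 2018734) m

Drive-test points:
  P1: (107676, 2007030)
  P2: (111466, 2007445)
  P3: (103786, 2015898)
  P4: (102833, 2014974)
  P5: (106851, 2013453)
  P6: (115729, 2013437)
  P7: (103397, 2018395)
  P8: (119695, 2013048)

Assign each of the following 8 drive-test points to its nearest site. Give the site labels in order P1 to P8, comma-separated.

Larch, Larch, Cove, Cove, Cove, Terrace, Cove, Delta

P1 → Larch (d²=2845762.00)
P2 → Larch (d²=6445897.00)
P3 → Cove (d²=979706.00)
P4 → Cove (d²=1366597.00)
P5 → Cove (d²=23428676.00)
P6 → Terrace (d²=19093000.00)
P7 → Cove (d²=5396404.00)
P8 → Delta (d²=10006585.00)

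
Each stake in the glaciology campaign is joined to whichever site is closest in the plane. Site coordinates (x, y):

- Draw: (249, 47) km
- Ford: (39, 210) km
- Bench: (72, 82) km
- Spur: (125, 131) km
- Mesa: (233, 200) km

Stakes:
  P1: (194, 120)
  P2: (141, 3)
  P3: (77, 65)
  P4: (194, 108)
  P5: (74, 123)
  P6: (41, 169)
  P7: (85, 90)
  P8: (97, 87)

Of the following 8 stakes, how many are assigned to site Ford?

P1 → Spur
P2 → Bench
P3 → Bench
P4 → Spur
P5 → Bench
P6 → Ford
P7 → Bench
P8 → Bench
1 of the 8 goes to Ford.

1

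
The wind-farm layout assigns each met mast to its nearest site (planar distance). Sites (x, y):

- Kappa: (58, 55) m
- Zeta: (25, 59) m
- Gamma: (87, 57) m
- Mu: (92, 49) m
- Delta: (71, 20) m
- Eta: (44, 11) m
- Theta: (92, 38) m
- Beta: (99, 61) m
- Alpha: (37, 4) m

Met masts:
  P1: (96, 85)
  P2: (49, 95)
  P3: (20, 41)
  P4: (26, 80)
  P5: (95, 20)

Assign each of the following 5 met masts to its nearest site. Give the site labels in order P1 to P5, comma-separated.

P1 → Beta (d²=585.00)
P2 → Kappa (d²=1681.00)
P3 → Zeta (d²=349.00)
P4 → Zeta (d²=442.00)
P5 → Theta (d²=333.00)

Beta, Kappa, Zeta, Zeta, Theta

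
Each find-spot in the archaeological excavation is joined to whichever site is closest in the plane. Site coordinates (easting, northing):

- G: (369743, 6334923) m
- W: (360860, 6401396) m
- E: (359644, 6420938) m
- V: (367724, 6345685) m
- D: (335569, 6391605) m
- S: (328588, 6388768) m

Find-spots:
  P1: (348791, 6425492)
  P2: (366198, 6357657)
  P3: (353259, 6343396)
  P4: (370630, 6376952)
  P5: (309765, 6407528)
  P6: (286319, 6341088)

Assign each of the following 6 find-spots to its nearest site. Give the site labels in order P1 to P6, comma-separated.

P1 → E (d²=138526525.00)
P2 → V (d²=145657460.00)
P3 → V (d²=214475746.00)
P4 → W (d²=692962036.00)
P5 → S (d²=706242929.00)
P6 → S (d²=4060050761.00)

E, V, V, W, S, S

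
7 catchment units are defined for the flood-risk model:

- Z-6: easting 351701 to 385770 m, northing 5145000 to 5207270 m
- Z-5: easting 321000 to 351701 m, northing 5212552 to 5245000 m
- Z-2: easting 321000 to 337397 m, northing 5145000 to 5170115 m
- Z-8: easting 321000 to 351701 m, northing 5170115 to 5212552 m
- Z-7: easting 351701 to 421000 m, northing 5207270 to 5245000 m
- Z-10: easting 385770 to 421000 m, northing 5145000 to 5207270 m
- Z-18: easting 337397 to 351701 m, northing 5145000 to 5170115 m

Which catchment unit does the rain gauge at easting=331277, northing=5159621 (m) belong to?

Z-2

The point has easting = 331277 and northing = 5159621.
Only Z-2 satisfies 321000 ≤ easting ≤ 337397 and 5145000 ≤ northing ≤ 5170115.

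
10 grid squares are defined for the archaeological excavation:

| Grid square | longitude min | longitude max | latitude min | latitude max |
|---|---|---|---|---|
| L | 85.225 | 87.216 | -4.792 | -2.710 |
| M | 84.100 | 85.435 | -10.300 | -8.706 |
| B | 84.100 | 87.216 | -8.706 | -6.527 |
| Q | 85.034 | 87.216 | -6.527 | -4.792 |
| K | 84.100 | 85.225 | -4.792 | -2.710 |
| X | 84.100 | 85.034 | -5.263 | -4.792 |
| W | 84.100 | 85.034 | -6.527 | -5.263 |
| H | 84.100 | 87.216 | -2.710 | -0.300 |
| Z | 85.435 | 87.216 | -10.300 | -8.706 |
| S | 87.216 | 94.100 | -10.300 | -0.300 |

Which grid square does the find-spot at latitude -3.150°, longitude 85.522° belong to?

The point has longitude = 85.522 and latitude = -3.150.
Only L satisfies 85.225 ≤ longitude ≤ 87.216 and -4.792 ≤ latitude ≤ -2.710.

L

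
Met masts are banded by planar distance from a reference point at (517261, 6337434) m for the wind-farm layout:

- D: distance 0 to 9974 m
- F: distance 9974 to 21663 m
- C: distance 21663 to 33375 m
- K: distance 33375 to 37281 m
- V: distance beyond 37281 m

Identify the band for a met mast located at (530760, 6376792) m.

Distance = √((530760−517261)² + (6376792−6337434)²) = √(182223001.000 + 1549052164.000) = 41608.595 m.
37281 ≤ 41608.595 < ∞ → V.

V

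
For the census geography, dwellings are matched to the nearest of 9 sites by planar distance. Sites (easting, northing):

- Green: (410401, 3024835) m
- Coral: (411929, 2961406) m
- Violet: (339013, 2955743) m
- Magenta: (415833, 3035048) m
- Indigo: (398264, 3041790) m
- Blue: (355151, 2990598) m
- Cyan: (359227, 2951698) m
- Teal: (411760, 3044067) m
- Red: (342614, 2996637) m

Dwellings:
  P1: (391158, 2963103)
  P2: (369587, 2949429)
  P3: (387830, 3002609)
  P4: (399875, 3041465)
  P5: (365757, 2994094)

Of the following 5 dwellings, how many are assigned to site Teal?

0

P1 → Coral
P2 → Cyan
P3 → Green
P4 → Indigo
P5 → Blue
0 of the 5 go to Teal.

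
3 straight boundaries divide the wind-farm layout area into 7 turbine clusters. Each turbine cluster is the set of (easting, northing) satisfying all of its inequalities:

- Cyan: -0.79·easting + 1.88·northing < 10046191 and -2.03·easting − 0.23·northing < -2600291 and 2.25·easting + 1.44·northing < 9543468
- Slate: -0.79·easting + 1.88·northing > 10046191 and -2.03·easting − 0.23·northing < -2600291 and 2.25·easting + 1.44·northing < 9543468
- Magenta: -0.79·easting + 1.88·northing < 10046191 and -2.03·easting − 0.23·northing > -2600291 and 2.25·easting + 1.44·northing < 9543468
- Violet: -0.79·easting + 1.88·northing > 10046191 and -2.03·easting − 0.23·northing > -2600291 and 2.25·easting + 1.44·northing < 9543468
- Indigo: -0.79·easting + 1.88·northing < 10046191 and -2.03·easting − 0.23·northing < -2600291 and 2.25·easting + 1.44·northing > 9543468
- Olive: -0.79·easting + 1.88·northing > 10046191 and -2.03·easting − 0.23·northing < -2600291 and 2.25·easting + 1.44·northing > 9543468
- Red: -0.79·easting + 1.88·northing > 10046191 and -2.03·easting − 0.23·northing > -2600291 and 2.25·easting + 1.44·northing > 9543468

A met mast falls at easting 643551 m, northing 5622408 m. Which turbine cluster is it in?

-0.79·643551 + 1.88·5622408 = 10061721.750, which is > 10046191
-2.03·643551 − 0.23·5622408 = -2599562.370, which is > -2600291
2.25·643551 + 1.44·5622408 = 9544257.270, which is > 9543468
This sign pattern matches Red.

Red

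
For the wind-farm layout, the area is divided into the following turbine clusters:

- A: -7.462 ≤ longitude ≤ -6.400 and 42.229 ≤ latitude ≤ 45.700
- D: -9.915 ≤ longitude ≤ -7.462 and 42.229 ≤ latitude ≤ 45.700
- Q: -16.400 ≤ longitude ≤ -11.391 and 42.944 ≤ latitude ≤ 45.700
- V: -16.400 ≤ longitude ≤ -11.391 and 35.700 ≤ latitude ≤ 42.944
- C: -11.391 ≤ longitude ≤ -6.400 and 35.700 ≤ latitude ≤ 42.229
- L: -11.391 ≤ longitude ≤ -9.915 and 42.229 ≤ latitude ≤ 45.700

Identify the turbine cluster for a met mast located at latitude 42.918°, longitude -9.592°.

The point has longitude = -9.592 and latitude = 42.918.
Only D satisfies -9.915 ≤ longitude ≤ -7.462 and 42.229 ≤ latitude ≤ 45.700.

D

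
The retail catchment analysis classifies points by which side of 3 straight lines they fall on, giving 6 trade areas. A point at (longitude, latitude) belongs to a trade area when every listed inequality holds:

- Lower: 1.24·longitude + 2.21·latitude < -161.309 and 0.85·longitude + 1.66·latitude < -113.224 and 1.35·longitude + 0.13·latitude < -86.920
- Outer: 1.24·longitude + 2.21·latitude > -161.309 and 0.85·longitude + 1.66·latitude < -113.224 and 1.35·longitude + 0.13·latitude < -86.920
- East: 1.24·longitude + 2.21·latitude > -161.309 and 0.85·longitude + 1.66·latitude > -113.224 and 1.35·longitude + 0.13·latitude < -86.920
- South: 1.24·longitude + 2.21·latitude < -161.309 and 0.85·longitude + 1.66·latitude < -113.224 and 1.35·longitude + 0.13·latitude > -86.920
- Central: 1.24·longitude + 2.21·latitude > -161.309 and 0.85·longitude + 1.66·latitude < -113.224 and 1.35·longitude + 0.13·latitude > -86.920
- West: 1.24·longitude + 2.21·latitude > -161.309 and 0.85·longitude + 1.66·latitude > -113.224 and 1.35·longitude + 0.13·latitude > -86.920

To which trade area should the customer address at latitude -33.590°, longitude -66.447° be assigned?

East

1.24·-66.447 + 2.21·-33.590 = -156.628, which is > -161.309
0.85·-66.447 + 1.66·-33.590 = -112.239, which is > -113.224
1.35·-66.447 + 0.13·-33.590 = -94.070, which is < -86.920
This sign pattern matches East.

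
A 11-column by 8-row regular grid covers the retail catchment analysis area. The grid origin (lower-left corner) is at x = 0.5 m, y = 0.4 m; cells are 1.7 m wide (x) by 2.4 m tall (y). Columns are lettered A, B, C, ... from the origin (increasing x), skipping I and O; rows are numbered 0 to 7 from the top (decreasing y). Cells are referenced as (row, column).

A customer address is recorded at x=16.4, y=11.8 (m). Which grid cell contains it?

Column index: ⌊(16.4 − 0.5) / 1.7⌋ = ⌊9.353⌋ = 9 → column K
Row offset from origin: ⌊(11.8 − 0.4) / 2.4⌋ = ⌊4.750⌋ = 4 → row 3 (counted from top)

(3, K)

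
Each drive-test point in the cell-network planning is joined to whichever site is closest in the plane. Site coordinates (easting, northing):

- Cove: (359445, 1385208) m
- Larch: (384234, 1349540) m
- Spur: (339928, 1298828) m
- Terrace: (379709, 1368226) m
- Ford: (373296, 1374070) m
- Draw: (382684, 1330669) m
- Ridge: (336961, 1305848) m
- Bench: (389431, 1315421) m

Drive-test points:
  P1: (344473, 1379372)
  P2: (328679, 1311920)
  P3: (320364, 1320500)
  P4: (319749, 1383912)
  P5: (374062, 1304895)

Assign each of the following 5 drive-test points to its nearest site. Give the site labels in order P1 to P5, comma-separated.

Cove, Ridge, Ridge, Cove, Bench

P1 → Cove (d²=258219680.00)
P2 → Ridge (d²=105460708.00)
P3 → Ridge (d²=490141513.00)
P4 → Cove (d²=1577452032.00)
P5 → Bench (d²=347002837.00)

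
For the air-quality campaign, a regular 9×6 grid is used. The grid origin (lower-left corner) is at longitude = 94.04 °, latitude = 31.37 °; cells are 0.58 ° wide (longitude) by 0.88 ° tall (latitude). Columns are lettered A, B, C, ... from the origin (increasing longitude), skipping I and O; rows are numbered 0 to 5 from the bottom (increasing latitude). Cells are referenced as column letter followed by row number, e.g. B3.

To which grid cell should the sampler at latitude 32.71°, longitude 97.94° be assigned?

G1

Column index: ⌊(97.94 − 94.04) / 0.58⌋ = ⌊6.724⌋ = 6 → column G
Row offset from origin: ⌊(32.71 − 31.37) / 0.88⌋ = ⌊1.523⌋ = 1 → row 1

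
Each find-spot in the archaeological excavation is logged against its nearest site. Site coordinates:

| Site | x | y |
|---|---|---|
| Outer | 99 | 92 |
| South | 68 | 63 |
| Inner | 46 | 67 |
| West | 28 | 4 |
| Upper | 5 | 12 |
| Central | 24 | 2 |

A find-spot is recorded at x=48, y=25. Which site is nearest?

West

Squared distances to each site:
Outer: 7090.000; South: 1844.000; Inner: 1768.000; West: 841.000; Upper: 2018.000; Central: 1105.000.
Minimum at West.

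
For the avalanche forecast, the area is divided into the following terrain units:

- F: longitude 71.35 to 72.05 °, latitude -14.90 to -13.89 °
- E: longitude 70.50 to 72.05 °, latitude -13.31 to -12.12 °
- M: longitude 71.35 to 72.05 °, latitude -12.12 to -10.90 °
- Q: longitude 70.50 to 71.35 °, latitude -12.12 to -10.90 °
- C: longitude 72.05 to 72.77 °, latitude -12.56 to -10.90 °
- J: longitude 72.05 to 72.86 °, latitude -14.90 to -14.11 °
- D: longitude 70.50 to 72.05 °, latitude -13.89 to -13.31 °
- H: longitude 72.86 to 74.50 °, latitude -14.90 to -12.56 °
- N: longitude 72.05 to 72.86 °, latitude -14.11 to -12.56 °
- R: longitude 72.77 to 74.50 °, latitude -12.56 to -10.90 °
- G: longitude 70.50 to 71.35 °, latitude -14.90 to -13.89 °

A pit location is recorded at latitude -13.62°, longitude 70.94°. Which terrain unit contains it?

The point has longitude = 70.94 and latitude = -13.62.
Only D satisfies 70.50 ≤ longitude ≤ 72.05 and -13.89 ≤ latitude ≤ -13.31.

D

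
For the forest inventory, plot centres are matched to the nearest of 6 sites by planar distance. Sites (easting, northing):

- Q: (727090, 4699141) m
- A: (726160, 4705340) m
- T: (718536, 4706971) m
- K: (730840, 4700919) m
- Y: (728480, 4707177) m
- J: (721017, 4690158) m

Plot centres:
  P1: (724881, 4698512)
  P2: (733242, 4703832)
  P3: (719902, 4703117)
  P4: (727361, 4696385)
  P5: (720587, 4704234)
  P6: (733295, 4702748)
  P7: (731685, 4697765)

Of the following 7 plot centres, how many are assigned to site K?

P1 → Q
P2 → K
P3 → T
P4 → Q
P5 → T
P6 → K
P7 → K
3 of the 7 go to K.

3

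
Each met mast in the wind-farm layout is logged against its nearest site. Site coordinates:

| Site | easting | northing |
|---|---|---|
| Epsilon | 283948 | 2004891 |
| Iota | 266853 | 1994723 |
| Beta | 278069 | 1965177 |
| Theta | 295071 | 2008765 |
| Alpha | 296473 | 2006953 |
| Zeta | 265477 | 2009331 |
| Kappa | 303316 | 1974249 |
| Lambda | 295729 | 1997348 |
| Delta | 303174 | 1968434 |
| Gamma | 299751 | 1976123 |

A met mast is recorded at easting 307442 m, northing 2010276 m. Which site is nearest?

Alpha

Squared distances to each site:
Epsilon: 580966261.000; Iota: 1889362730.000; Beta: 2896692930.000; Theta: 155324762.000; Alpha: 131361290.000; Zeta: 1761954250.000; Kappa: 1314968605.000; Lambda: 304327553.000; Delta: 1768968788.000; Gamma: 1225578890.000.
Minimum at Alpha.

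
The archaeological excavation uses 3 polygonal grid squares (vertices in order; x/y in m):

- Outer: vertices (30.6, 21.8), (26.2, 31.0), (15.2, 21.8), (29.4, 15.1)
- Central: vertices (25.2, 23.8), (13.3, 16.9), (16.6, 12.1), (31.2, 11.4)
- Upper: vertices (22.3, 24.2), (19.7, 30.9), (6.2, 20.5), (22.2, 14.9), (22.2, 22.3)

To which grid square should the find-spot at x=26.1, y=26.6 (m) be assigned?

Outer

Cast a ray rightward from (26.1, 26.6). For each polygon, the edges (by vertex number in listed order) whose endpoints lie on opposite sides of y = 26.6, where each meets that height, and whether that is right or left of the point:
Outer: 1–2 at x≈28.30 (right), 2–3 at x≈20.94 (left) → 1 crossing.
Central: no edge straddles that height → 0 crossings.
Upper: 1–2 at x≈21.37 (left), 2–3 at x≈14.12 (left) → 0 crossings.
Only Outer has an odd count, so the point is inside Outer.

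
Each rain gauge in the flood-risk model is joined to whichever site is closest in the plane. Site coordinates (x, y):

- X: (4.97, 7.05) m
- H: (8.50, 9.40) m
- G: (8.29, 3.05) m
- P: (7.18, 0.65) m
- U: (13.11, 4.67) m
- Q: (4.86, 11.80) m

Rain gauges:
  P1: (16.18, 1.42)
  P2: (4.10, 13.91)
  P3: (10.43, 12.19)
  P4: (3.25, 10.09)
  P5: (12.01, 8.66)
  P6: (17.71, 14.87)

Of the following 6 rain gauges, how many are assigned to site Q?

P1 → U
P2 → Q
P3 → H
P4 → Q
P5 → H
P6 → H
2 of the 6 go to Q.

2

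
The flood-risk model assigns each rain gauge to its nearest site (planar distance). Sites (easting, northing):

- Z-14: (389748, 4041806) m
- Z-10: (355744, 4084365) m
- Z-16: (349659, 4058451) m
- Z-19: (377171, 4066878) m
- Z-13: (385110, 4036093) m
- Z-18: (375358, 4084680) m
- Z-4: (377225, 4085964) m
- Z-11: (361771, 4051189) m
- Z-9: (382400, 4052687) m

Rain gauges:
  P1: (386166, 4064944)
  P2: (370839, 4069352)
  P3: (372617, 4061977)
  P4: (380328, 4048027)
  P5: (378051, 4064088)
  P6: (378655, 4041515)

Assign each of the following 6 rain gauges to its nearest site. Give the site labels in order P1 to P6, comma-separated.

P1 → Z-19 (d²=84650381.00)
P2 → Z-19 (d²=46214900.00)
P3 → Z-19 (d²=44758717.00)
P4 → Z-9 (d²=26008784.00)
P5 → Z-19 (d²=8558500.00)
P6 → Z-13 (d²=71065109.00)

Z-19, Z-19, Z-19, Z-9, Z-19, Z-13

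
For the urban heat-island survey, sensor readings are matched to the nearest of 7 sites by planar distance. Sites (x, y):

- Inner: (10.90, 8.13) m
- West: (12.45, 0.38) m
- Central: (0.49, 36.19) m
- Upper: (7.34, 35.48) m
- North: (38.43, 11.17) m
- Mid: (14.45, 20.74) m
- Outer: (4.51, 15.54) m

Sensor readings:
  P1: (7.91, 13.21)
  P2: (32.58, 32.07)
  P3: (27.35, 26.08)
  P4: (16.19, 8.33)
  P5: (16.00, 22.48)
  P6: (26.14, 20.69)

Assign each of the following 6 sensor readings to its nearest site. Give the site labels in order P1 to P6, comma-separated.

Outer, Mid, Mid, Inner, Mid, Mid

P1 → Outer (d²=16.99)
P2 → Mid (d²=457.07)
P3 → Mid (d²=194.93)
P4 → Inner (d²=28.02)
P5 → Mid (d²=5.43)
P6 → Mid (d²=136.66)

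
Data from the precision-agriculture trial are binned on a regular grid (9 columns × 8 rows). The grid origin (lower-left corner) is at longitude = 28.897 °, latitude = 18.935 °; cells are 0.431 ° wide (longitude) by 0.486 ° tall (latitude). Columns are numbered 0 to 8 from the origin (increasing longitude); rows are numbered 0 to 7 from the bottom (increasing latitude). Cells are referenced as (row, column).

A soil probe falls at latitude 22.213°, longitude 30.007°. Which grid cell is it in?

Column index: ⌊(30.007 − 28.897) / 0.431⌋ = ⌊2.575⌋ = 2
Row offset from origin: ⌊(22.213 − 18.935) / 0.486⌋ = ⌊6.745⌋ = 6 → row 6

(6, 2)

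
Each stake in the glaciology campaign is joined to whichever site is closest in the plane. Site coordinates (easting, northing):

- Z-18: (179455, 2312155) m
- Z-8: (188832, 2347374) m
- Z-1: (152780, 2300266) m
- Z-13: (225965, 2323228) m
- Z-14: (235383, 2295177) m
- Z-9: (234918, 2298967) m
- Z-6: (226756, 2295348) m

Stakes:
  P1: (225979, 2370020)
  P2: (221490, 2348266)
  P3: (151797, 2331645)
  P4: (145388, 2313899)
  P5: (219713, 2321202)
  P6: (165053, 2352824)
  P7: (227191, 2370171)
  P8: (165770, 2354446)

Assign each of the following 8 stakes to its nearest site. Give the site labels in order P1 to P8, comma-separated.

Z-8, Z-13, Z-1, Z-1, Z-13, Z-8, Z-8, Z-8

P1 → Z-8 (d²=1892740925.00)
P2 → Z-13 (d²=646927069.00)
P3 → Z-1 (d²=985607930.00)
P4 → Z-1 (d²=240500353.00)
P5 → Z-13 (d²=43192180.00)
P6 → Z-8 (d²=595143341.00)
P7 → Z-8 (d²=1991116090.00)
P8 → Z-8 (d²=581869028.00)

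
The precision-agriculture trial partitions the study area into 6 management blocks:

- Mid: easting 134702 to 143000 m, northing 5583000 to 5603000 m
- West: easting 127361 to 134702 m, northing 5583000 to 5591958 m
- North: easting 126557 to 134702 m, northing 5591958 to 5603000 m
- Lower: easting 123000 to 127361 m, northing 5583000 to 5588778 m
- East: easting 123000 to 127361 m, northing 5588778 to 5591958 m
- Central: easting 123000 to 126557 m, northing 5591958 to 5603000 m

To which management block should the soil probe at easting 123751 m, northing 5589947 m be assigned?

The point has easting = 123751 and northing = 5589947.
Only East satisfies 123000 ≤ easting ≤ 127361 and 5588778 ≤ northing ≤ 5591958.

East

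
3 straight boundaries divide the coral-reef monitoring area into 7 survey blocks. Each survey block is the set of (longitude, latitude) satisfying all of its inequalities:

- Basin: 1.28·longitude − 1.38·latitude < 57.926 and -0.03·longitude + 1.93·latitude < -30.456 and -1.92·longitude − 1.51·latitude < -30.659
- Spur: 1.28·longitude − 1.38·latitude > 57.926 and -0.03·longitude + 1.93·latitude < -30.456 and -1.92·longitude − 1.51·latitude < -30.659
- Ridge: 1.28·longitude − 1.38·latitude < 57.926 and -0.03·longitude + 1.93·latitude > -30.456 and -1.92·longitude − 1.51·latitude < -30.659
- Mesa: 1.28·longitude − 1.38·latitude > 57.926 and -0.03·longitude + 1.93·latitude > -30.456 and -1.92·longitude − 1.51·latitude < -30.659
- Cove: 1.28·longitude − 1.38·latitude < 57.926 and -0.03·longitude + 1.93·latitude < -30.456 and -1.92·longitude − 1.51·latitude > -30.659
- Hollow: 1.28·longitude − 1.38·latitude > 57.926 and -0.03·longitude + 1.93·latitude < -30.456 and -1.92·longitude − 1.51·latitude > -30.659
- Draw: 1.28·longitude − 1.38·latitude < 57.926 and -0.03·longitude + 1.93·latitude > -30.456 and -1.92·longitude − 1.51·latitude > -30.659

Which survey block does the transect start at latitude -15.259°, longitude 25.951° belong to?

1.28·25.951 − 1.38·-15.259 = 54.275, which is < 57.926
-0.03·25.951 + 1.93·-15.259 = -30.228, which is > -30.456
-1.92·25.951 − 1.51·-15.259 = -26.785, which is > -30.659
This sign pattern matches Draw.

Draw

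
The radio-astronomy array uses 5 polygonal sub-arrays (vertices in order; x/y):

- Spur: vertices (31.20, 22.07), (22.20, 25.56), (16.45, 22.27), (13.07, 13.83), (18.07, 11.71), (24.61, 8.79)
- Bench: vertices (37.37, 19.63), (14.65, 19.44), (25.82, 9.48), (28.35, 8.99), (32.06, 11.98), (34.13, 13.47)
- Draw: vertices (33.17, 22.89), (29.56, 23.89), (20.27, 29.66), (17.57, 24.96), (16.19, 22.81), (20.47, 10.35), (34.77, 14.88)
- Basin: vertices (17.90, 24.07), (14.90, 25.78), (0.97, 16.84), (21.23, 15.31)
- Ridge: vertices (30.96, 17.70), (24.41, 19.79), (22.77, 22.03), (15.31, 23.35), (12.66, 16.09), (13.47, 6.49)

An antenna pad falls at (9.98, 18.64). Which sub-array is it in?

Basin

Cast a ray rightward from (9.98, 18.64). For each polygon, the edges (by vertex number in listed order) whose endpoints lie on opposite sides of y = 18.64, where each meets that height, and whether that is right or left of the point:
Spur: 3–4 at x≈14.996 (right), 6–1 at x≈29.498 (right) → 2 crossings.
Bench: 2–3 at x≈15.547 (right), 6–1 at x≈36.849 (right) → 2 crossings.
Draw: 5–6 at x≈17.622 (right), 7–1 at x≈34.019 (right) → 2 crossings.
Basin: 2–3 at x≈3.775 (left), 4–1 at x≈19.964 (right) → 1 crossing.
Ridge: 1–2 at x≈28.014 (right), 4–5 at x≈13.591 (right) → 2 crossings.
Only Basin has an odd count, so the point is inside Basin.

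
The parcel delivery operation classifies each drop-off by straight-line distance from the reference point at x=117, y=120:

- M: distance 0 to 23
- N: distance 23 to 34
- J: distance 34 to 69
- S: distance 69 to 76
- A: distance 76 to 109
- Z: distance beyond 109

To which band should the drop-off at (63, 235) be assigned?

Distance = √((63−117)² + (235−120)²) = √(2916.000 + 13225.000) = 127.047.
109 ≤ 127.047 < ∞ → Z.

Z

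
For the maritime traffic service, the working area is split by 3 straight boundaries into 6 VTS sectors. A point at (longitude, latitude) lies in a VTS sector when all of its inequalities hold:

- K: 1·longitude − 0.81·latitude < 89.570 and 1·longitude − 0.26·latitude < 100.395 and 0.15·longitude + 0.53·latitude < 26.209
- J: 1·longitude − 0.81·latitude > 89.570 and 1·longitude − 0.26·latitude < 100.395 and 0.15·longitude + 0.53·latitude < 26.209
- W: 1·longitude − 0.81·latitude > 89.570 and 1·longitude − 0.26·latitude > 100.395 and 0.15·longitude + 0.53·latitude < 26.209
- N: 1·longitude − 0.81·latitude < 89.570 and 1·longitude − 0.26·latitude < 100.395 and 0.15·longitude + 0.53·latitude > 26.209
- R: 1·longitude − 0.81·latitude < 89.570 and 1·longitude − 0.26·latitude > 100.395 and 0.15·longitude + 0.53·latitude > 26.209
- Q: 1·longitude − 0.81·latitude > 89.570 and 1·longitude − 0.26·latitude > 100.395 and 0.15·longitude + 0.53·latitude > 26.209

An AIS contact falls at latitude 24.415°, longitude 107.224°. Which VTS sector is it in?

1·107.224 − 0.81·24.415 = 87.448, which is < 89.570
1·107.224 − 0.26·24.415 = 100.876, which is > 100.395
0.15·107.224 + 0.53·24.415 = 29.024, which is > 26.209
This sign pattern matches R.

R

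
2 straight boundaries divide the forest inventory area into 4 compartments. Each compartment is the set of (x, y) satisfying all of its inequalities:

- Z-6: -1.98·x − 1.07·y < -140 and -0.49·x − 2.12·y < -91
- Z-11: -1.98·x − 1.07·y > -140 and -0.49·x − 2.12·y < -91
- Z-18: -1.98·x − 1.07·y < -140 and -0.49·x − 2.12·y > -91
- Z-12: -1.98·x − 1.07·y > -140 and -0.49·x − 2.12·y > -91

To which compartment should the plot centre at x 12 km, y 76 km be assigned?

Z-11

-1.98·12 − 1.07·76 = -105.080, which is > -140
-0.49·12 − 2.12·76 = -167.000, which is < -91
This sign pattern matches Z-11.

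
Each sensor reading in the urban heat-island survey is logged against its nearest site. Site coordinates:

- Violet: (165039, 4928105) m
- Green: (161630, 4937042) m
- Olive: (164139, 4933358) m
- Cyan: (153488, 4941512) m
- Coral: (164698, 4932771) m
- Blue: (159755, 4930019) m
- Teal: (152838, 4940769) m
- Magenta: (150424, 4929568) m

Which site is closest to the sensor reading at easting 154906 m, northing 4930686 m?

Magenta

Squared distances to each site:
Violet: 109339250.000; Green: 85610912.000; Olive: 92387873.000; Cyan: 119213000.000; Coral: 100230489.000; Blue: 23957690.000; Teal: 105943513.000; Magenta: 21338248.000.
Minimum at Magenta.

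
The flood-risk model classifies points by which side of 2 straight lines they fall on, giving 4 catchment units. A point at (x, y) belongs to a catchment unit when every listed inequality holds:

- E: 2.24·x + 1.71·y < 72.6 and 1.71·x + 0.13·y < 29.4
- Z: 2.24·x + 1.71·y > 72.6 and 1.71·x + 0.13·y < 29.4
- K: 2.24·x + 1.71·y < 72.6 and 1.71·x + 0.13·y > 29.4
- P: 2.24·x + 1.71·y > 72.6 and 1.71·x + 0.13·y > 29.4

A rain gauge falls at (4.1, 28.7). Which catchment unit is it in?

2.24·4.1 + 1.71·28.7 = 58.261, which is < 72.6
1.71·4.1 + 0.13·28.7 = 10.742, which is < 29.4
This sign pattern matches E.

E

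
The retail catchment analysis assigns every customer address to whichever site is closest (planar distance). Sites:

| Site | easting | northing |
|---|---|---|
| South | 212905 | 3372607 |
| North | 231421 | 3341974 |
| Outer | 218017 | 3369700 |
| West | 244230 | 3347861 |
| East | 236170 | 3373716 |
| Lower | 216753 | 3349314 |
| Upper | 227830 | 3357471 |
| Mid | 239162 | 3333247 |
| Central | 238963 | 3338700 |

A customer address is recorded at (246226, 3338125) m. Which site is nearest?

Central

Squared distances to each site:
South: 2299297365.000; North: 234002826.000; Outer: 1792728306.000; West: 98773712.000; East: 1367842417.000; Lower: 993851450.000; Upper: 712680532.000; Mid: 73694980.000; Central: 53081794.000.
Minimum at Central.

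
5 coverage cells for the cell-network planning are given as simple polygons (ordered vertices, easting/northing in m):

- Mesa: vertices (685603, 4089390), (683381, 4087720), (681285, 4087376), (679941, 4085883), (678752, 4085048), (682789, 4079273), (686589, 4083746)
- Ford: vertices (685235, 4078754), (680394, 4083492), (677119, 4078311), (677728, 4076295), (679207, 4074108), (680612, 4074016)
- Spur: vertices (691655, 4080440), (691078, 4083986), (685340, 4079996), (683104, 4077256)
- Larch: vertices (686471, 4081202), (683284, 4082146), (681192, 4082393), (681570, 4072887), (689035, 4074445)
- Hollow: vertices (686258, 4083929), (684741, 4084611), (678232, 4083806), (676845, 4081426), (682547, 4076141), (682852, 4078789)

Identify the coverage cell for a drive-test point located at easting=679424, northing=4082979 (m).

Cast a ray rightward from (679424, 4082979). For each polygon, the edges (by vertex number in listed order) whose endpoints lie on opposite sides of northing = 4082979, where each meets that height, and whether that is right or left of the point:
Mesa: 5–6 at easting≈680198.3 (right), 6–7 at easting≈685937.4 (right) → 2 crossings.
Ford: 1–2 at easting≈680918.2 (right), 2–3 at easting≈680069.7 (right) → 2 crossings.
Spur: 1–2 at easting≈691241.9 (right), 2–3 at easting≈689629.8 (right) → 2 crossings.
Larch: no edge straddles that height → 0 crossings.
Hollow: 3–4 at easting≈677750.0 (left), 6–1 at easting≈685628.5 (right) → 1 crossing.
Only Hollow has an odd count, so the point is inside Hollow.

Hollow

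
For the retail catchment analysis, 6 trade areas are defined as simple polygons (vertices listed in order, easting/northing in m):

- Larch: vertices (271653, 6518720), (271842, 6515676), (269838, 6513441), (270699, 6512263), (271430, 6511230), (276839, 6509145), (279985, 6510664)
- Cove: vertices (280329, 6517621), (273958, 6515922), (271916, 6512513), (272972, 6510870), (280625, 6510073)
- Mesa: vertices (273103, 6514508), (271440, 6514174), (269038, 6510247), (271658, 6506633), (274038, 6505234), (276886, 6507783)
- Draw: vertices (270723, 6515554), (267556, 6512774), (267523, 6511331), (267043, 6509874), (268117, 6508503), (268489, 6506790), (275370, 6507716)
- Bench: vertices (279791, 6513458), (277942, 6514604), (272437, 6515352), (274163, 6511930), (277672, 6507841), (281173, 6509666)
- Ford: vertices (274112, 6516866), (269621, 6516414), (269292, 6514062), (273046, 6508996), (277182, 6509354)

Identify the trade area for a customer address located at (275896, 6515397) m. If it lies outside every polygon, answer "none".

Cove

Cast a ray rightward from (275896, 6515397). For each polygon, the edges (by vertex number in listed order) whose endpoints lie on opposite sides of northing = 6515397, where each meets that height, and whether that is right or left of the point:
Larch: 2–3 at easting≈271591.8 (left), 7–1 at easting≈275089.8 (left) → 0 crossings.
Cove: 2–3 at easting≈273643.5 (left), 5–1 at easting≈280416.2 (right) → 1 crossing.
Mesa: no edge straddles that height → 0 crossings.
Draw: 1–2 at easting≈270544.1 (left), 7–1 at easting≈270816.1 (left) → 0 crossings.
Bench: no edge straddles that height → 0 crossings.
Ford: 2–3 at easting≈269478.7 (left), 5–1 at easting≈274712.4 (left) → 0 crossings.
Only Cove has an odd count, so the point is inside Cove.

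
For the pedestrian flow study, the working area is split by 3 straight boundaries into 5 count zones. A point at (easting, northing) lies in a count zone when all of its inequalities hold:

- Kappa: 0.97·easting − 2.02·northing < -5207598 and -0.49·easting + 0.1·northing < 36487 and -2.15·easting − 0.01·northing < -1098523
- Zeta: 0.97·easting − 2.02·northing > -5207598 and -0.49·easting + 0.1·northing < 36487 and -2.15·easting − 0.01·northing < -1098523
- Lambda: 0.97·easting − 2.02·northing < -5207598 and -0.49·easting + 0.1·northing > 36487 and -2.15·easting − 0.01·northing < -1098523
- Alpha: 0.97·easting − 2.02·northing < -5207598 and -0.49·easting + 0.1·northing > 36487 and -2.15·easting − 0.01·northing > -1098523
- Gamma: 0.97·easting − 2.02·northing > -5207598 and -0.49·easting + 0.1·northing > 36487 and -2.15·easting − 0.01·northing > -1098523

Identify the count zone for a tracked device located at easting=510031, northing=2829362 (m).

Kappa

0.97·510031 − 2.02·2829362 = -5220581.170, which is < -5207598
-0.49·510031 + 0.1·2829362 = 33021.010, which is < 36487
-2.15·510031 − 0.01·2829362 = -1124860.270, which is < -1098523
This sign pattern matches Kappa.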